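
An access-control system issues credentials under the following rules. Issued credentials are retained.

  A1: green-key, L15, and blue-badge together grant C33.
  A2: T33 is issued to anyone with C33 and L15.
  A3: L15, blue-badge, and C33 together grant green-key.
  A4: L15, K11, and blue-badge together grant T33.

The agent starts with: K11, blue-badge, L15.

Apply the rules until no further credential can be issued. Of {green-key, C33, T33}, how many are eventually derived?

1

Holding L15, K11, and blue-badge grants T33 (A4).
green-key would need L15, blue-badge, and C33 (A3), but C33 is never granted.
C33 would need green-key, L15, and blue-badge (A1), but green-key is never granted.
T33: reached.
Reached: T33 — 1 of the 3.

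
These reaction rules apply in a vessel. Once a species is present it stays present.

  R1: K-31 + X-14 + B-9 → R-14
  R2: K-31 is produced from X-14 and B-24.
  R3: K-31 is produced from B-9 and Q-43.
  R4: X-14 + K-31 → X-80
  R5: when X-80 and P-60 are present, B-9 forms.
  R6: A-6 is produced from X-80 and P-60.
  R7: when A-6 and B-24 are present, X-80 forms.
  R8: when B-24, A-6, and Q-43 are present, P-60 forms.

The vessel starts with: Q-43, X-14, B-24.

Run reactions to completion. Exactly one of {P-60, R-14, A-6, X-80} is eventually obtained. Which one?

X-14 and B-24 present → K-31 forms (R2).
X-14 and K-31 present → X-80 forms (R4).
R-14 would need K-31, X-14, and B-9 (R1), but B-9 never forms. A-6 would need X-80 and P-60 (R6), but P-60 never forms. P-60 would need B-24, A-6, and Q-43 (R8), but A-6 never forms.

X-80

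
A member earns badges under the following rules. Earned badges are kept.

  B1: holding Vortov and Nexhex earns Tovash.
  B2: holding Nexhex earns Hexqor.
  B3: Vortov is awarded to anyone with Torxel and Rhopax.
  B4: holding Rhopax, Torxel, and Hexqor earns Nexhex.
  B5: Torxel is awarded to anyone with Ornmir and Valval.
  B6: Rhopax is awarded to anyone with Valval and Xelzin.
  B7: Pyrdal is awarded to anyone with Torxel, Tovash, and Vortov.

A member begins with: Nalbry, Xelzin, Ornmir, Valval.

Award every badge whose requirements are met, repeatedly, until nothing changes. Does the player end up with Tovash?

Tovash would need Vortov and Nexhex (B1), but Nexhex is never earned.

No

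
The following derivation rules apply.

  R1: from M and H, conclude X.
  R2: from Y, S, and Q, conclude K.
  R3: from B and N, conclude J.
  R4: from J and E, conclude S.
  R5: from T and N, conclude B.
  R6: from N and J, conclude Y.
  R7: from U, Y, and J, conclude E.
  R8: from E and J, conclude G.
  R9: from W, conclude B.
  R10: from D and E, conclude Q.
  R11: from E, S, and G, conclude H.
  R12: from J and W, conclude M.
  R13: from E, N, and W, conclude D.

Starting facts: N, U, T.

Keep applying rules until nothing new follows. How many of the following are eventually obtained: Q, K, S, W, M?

1

From T and N, R5 gives B.
From B and N, R3 gives J.
From N and J, R6 gives Y.
From U, Y, and J, R7 gives E.
From J and E, R4 gives S.
Q would need D and E (R10), but D is never established.
K would need Y, S, and Q (R2), but Q is never established.
S: reached.
No rule produces W, and it is not given.
M would need J and W (R12), but W is never established.
Reached: S — 1 of the 5.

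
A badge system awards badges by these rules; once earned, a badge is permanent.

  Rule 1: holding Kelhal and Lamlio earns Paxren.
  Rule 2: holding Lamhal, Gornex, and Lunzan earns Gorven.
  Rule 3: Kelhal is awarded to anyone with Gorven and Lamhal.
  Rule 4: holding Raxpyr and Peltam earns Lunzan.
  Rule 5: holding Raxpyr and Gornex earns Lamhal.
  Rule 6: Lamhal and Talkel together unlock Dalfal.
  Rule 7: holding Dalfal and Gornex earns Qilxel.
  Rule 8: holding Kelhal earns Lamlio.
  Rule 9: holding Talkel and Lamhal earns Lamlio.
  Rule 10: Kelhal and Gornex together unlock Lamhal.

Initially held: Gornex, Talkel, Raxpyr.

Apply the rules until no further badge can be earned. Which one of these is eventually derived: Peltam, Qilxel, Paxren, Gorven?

With Raxpyr and Gornex, Lamhal is earned (Rule 5).
With Lamhal and Talkel, Dalfal is earned (Rule 6).
With Dalfal and Gornex, Qilxel is earned (Rule 7).
No rule produces Peltam, and it is not given. Paxren would need Kelhal and Lamlio (Rule 1), but Kelhal is never earned. Gorven would need Lamhal, Gornex, and Lunzan (Rule 2), but Lunzan is never earned.

Qilxel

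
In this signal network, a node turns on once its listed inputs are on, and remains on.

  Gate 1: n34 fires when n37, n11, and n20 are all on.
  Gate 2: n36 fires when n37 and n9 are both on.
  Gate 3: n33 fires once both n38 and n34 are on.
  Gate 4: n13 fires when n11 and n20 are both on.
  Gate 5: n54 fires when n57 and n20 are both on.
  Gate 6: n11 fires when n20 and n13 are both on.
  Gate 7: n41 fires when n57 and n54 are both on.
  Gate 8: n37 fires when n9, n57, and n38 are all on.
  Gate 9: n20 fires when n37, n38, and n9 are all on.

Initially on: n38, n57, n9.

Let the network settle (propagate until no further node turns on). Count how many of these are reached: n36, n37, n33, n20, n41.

4

Gate 8: n9, n57, and n38 on → n37 on.
Gate 9: n37, n38, and n9 on → n20 on.
Gate 2: n37 and n9 on → n36 on.
Gate 5: n57 and n20 on → n54 on.
Gate 7: n57 and n54 on → n41 on.
n36: reached.
n37: reached.
n33 would need n38 and n34 (Gate 3), but n34 never turns on.
n20: reached.
n41: reached.
Reached: n36, n37, n20, and n41 — 4 of the 5.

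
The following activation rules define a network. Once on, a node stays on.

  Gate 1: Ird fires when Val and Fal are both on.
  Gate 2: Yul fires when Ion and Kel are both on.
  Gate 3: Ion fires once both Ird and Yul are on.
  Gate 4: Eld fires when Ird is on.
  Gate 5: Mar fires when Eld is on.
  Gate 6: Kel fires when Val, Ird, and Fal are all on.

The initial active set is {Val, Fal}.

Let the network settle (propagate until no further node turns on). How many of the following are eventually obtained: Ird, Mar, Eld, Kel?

4

Gate 1: Val and Fal on → Ird on.
Gate 6: Val, Ird, and Fal on → Kel on.
Gate 4: Ird on → Eld on.
Gate 5: Eld on → Mar on.
Ird: reached.
Mar: reached.
Eld: reached.
Kel: reached.
All 4 are reached.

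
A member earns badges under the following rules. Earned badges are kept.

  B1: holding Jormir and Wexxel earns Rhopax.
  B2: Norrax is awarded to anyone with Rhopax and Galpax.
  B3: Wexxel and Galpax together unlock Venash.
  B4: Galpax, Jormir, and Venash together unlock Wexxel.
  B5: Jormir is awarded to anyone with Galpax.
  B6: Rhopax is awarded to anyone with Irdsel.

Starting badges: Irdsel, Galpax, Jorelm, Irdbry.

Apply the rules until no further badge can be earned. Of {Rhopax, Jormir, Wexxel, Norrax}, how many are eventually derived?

3

With Irdsel, Rhopax is earned (B6).
With Galpax, Jormir is earned (B5).
With Rhopax and Galpax, Norrax is earned (B2).
Rhopax: reached.
Jormir: reached.
Wexxel would need Galpax, Jormir, and Venash (B4), but Venash is never earned.
Norrax: reached.
Reached: Rhopax, Jormir, and Norrax — 3 of the 4.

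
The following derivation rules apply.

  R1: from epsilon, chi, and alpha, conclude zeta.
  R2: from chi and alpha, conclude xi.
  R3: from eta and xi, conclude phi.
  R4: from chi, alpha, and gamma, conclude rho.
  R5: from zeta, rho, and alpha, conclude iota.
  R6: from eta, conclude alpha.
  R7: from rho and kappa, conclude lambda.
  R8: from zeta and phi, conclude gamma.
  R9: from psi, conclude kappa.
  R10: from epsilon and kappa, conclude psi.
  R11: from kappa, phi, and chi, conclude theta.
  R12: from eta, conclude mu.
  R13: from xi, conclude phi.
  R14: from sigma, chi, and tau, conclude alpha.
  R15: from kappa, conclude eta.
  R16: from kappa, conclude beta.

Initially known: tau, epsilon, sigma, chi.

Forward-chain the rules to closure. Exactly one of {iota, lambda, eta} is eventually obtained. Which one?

iota

sigma, chi, and tau hold, so alpha follows (R14).
From epsilon, chi, and alpha, R1 gives zeta.
chi and alpha hold, so xi follows (R2).
From xi, R13 gives phi.
zeta and phi hold, so gamma follows (R8).
From chi, alpha, and gamma, R4 gives rho.
zeta, rho, and alpha hold, so iota follows (R5).
eta would need kappa (R15), but kappa is never established. lambda would need rho and kappa (R7), but kappa is never established.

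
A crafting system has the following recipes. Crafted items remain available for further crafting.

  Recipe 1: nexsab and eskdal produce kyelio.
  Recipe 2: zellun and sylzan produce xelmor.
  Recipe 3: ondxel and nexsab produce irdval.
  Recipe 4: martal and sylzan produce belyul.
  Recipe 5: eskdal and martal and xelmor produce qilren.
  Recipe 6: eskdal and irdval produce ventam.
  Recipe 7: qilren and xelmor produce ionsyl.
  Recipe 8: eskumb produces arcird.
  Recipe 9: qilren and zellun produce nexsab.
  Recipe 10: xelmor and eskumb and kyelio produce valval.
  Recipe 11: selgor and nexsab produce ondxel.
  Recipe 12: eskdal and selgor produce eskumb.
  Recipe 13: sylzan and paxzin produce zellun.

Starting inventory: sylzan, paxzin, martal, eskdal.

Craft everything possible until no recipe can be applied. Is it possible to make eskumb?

No

eskumb would need eskdal and selgor (Recipe 12), but selgor is never obtained.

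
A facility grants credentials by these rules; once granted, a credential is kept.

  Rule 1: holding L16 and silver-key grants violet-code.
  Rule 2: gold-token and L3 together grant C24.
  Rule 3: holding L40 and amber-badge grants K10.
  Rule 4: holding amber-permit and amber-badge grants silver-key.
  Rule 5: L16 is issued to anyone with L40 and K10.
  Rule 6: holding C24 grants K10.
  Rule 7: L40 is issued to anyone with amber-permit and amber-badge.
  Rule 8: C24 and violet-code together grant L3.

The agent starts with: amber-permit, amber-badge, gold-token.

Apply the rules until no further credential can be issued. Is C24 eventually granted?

No

C24 would need gold-token and L3 (Rule 2), but L3 is never granted.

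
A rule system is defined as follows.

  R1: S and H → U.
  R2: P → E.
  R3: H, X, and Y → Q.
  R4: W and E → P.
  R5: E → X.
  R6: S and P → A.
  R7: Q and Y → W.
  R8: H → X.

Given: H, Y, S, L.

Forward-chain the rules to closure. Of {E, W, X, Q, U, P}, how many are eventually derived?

4

S and H hold, so U follows (R1).
H holds, so X follows (R8).
H, X, and Y hold, so Q follows (R3).
Q and Y hold, so W follows (R7).
E would need P (R2), but P is never established.
W: reached.
X: reached.
Q: reached.
U: reached.
P would need W and E (R4), but E is never established.
Reached: W, X, Q, and U — 4 of the 6.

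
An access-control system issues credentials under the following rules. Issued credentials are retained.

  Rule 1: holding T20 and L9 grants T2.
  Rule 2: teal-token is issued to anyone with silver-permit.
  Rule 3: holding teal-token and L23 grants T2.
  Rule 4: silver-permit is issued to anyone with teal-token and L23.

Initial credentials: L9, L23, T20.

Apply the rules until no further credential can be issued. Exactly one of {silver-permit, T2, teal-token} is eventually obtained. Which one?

T2

Holding T20 and L9 grants T2 (Rule 1).
silver-permit would need teal-token and L23 (Rule 4), but teal-token is never granted. teal-token would need silver-permit (Rule 2), but silver-permit is never granted.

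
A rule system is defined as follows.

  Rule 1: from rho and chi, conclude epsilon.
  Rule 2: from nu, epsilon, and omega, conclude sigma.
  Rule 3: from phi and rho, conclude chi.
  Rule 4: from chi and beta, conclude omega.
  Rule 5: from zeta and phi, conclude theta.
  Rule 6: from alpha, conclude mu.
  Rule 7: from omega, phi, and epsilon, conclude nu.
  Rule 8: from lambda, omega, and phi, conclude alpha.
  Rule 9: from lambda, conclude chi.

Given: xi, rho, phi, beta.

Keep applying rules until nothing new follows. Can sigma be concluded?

From phi and rho, Rule 3 gives chi.
chi and beta hold, so omega follows (Rule 4).
rho and chi hold, so epsilon follows (Rule 1).
omega, phi, and epsilon hold, so nu follows (Rule 7).
From nu, epsilon, and omega, Rule 2 gives sigma.

Yes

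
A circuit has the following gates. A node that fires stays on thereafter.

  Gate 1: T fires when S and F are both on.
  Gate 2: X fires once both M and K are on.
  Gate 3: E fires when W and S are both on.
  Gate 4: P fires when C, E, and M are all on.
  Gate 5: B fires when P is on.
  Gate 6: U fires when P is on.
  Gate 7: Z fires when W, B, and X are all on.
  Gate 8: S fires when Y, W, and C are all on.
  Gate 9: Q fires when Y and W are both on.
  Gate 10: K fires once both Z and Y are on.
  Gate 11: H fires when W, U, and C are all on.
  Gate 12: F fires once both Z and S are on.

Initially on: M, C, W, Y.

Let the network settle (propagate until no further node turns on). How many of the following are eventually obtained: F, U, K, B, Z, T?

2

Gate 8: Y, W, and C on → S on.
Gate 3: W and S on → E on.
Gate 4: C, E, and M on → P on.
Gate 5: P on → B on.
Gate 6: P on → U on.
F would need Z and S (Gate 12), but Z never turns on.
U: reached.
K would need Z and Y (Gate 10), but Z never turns on.
B: reached.
Z would need W, B, and X (Gate 7), but X never turns on.
T would need S and F (Gate 1), but F never turns on.
Reached: U and B — 2 of the 6.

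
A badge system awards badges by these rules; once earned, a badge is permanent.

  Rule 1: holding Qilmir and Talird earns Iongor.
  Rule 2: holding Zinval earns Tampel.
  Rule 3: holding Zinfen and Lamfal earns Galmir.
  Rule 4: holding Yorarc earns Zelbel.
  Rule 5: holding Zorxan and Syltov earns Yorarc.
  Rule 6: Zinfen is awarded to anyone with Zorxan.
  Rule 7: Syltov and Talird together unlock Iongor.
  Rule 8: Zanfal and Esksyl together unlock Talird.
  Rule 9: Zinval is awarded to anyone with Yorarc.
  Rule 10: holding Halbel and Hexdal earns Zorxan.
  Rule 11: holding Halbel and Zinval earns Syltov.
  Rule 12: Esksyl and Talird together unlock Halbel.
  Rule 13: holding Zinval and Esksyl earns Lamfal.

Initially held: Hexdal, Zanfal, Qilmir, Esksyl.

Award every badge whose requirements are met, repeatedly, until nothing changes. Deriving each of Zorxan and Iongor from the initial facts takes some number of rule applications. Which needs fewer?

Iongor: With Zanfal and Esksyl, Talird is earned (Rule 8). With Qilmir and Talird, Iongor is earned (Rule 1). [2 rule applications]
Zorxan: With Zanfal and Esksyl, Talird is earned (Rule 8). With Esksyl and Talird, Halbel is earned (Rule 12). With Halbel and Hexdal, Zorxan is earned (Rule 10). [3 rule applications]
Iongor needs fewer.

Iongor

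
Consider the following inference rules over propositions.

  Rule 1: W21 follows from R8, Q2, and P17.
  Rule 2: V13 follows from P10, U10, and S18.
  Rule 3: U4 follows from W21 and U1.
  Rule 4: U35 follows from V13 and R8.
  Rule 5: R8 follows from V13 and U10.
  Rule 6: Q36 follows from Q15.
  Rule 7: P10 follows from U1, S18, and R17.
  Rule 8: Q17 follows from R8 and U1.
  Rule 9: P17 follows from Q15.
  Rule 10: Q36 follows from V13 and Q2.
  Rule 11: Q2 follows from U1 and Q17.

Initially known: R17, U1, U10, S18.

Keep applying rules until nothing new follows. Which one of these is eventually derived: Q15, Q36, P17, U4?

U1, S18, and R17 hold, so P10 follows (Rule 7).
P10, U10, and S18 hold, so V13 follows (Rule 2).
From V13 and U10, Rule 5 gives R8.
R8 and U1 hold, so Q17 follows (Rule 8).
From U1 and Q17, Rule 11 gives Q2.
From V13 and Q2, Rule 10 gives Q36.
P17 would need Q15 (Rule 9), but Q15 is never established. No rule produces Q15, and it is not given. U4 would need W21 and U1 (Rule 3), but W21 is never established.

Q36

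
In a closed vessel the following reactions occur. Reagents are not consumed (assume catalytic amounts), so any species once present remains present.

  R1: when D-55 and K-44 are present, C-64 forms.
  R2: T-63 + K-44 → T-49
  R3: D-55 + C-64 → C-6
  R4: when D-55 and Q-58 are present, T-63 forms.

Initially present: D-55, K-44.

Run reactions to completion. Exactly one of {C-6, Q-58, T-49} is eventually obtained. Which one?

D-55 and K-44 present → C-64 forms (R1).
D-55 and C-64 present → C-6 forms (R3).
T-49 would need T-63 and K-44 (R2), but T-63 never forms. No rule produces Q-58, and it is not given.

C-6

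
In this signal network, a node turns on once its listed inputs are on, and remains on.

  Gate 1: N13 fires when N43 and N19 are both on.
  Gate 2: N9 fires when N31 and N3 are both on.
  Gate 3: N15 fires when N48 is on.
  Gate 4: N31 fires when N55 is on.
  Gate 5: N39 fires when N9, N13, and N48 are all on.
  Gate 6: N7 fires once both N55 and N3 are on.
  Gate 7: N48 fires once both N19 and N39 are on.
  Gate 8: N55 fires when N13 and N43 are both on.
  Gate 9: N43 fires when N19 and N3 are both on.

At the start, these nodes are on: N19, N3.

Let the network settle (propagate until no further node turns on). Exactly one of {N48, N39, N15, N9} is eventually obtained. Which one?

N9

Gate 9: N19 and N3 on → N43 on.
Gate 1: N43 and N19 on → N13 on.
Gate 8: N13 and N43 on → N55 on.
N55 is on, so N31 fires (Gate 4).
N31 and N3 are on, so N9 fires (Gate 2).
N48 would need N19 and N39 (Gate 7), but N39 never turns on. N15 would need N48 (Gate 3), but N48 never turns on. N39 would need N9, N13, and N48 (Gate 5), but N48 never turns on.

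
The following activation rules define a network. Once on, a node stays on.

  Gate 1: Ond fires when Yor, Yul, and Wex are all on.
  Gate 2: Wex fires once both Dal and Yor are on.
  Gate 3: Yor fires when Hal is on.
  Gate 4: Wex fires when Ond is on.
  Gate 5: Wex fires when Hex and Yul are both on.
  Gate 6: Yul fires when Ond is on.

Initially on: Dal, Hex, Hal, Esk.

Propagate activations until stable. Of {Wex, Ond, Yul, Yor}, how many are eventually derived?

2

Hal is on, so Yor fires (Gate 3).
Gate 2: Dal and Yor on → Wex on.
Wex: reached.
Ond would need Yor, Yul, and Wex (Gate 1), but Yul never turns on.
Yul would need Ond (Gate 6), but Ond never turns on.
Yor: reached.
Reached: Wex and Yor — 2 of the 4.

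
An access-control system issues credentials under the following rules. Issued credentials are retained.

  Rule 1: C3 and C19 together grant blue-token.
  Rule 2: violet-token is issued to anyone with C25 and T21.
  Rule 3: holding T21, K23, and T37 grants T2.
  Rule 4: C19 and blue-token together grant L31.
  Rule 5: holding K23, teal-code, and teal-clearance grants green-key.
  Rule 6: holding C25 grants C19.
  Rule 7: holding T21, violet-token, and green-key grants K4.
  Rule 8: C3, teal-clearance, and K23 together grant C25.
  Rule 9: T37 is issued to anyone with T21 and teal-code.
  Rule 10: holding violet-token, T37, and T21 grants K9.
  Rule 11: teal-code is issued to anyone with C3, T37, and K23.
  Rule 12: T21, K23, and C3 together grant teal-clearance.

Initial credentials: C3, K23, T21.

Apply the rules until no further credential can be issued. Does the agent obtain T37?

T37 would need T21 and teal-code (Rule 9), but teal-code is never granted.

No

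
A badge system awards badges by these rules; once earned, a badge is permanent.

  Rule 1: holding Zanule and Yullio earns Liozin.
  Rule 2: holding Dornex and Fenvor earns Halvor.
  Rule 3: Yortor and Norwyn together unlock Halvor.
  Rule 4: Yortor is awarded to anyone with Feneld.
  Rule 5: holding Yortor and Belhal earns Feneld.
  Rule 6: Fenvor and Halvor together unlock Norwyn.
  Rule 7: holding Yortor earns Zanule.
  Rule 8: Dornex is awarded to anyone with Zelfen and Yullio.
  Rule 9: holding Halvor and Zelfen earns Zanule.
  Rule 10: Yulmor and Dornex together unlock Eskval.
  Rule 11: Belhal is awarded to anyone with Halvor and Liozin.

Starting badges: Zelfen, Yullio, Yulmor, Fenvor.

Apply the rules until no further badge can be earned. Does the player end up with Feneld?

Feneld would need Yortor and Belhal (Rule 5), but Yortor is never earned.

No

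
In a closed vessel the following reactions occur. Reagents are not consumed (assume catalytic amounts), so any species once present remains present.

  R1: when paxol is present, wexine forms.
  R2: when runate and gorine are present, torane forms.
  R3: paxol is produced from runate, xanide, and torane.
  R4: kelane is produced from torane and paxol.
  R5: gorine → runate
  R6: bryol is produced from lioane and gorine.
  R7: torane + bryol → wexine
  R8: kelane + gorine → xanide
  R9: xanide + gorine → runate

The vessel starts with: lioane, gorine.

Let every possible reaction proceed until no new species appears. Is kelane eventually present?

kelane would need torane and paxol (R4), but paxol never forms.

No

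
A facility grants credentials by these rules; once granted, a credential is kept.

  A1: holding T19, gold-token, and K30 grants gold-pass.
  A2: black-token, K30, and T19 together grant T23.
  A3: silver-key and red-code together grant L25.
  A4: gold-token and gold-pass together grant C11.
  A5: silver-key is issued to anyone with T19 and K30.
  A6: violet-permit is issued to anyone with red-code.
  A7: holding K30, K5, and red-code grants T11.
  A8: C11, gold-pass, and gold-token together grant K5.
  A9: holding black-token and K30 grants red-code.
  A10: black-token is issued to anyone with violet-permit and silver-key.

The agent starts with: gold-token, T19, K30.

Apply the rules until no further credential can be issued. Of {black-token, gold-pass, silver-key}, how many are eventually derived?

Holding T19 and K30 grants silver-key (A5).
Holding T19, gold-token, and K30 grants gold-pass (A1).
black-token would need violet-permit and silver-key (A10), but violet-permit is never granted.
gold-pass: reached.
silver-key: reached.
Reached: gold-pass and silver-key — 2 of the 3.

2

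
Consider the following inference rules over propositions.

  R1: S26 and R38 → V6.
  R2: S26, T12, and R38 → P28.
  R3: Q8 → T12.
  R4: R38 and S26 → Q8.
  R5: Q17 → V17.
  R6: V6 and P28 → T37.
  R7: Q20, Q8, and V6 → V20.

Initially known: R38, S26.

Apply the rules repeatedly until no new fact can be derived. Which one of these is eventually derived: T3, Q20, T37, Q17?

T37

From R38 and S26, R4 gives Q8.
S26 and R38 hold, so V6 follows (R1).
From Q8, R3 gives T12.
From S26, T12, and R38, R2 gives P28.
V6 and P28 hold, so T37 follows (R6).
No rule produces Q20, and it is not given. No rule produces T3, and it is not given. No rule produces Q17, and it is not given.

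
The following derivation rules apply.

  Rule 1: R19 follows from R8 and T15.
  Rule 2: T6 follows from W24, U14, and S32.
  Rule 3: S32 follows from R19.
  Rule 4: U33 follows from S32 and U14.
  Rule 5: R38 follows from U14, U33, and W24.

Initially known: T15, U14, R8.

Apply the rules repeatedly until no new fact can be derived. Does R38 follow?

R38 would need U14, U33, and W24 (Rule 5), but W24 is never established.

No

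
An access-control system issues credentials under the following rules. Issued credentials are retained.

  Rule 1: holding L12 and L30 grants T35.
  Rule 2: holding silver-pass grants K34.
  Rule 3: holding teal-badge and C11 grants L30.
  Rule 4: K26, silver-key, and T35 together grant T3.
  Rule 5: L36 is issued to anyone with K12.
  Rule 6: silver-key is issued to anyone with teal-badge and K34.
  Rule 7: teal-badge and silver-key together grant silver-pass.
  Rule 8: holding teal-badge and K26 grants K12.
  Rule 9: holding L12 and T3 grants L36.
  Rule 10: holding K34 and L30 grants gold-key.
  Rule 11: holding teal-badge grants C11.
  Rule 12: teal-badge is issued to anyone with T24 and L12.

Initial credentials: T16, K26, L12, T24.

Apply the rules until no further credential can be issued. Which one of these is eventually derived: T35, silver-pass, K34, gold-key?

T35

Holding T24 and L12 grants teal-badge (Rule 12).
Holding teal-badge grants C11 (Rule 11).
Holding teal-badge and C11 grants L30 (Rule 3).
Holding L12 and L30 grants T35 (Rule 1).
silver-pass would need teal-badge and silver-key (Rule 7), but silver-key is never granted. K34 would need silver-pass (Rule 2), but silver-pass is never granted. gold-key would need K34 and L30 (Rule 10), but K34 is never granted.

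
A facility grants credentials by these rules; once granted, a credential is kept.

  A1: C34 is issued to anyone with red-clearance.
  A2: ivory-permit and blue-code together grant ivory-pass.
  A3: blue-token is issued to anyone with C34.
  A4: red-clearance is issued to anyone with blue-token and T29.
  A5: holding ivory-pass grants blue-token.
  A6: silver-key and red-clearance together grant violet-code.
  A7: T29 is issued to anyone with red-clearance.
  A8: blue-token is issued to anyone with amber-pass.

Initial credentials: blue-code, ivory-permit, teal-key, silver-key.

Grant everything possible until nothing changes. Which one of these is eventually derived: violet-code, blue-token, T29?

blue-token

Holding ivory-permit and blue-code grants ivory-pass (A2).
Holding ivory-pass grants blue-token (A5).
violet-code would need silver-key and red-clearance (A6), but red-clearance is never granted. T29 would need red-clearance (A7), but red-clearance is never granted.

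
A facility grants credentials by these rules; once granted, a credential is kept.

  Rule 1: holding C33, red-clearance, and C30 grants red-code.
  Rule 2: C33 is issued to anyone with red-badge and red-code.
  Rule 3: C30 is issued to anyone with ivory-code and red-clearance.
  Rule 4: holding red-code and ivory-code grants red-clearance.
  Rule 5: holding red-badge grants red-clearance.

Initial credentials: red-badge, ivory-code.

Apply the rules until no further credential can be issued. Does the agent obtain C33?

No

C33 would need red-badge and red-code (Rule 2), but red-code is never granted.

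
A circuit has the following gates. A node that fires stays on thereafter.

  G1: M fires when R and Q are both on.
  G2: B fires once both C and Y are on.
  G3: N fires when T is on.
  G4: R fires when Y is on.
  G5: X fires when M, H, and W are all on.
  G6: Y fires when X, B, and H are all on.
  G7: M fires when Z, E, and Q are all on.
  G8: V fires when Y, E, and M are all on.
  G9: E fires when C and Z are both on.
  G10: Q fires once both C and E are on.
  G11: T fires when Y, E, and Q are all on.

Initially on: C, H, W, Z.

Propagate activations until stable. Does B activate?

No

B would need C and Y (G2), but Y never turns on.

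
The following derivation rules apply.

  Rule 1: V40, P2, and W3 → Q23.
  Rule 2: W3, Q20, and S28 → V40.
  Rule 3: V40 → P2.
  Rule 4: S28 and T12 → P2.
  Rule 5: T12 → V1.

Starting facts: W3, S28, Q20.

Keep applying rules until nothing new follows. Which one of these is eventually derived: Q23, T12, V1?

W3, Q20, and S28 hold, so V40 follows (Rule 2).
V40 holds, so P2 follows (Rule 3).
From V40, P2, and W3, Rule 1 gives Q23.
V1 would need T12 (Rule 5), but T12 is never established. No rule produces T12, and it is not given.

Q23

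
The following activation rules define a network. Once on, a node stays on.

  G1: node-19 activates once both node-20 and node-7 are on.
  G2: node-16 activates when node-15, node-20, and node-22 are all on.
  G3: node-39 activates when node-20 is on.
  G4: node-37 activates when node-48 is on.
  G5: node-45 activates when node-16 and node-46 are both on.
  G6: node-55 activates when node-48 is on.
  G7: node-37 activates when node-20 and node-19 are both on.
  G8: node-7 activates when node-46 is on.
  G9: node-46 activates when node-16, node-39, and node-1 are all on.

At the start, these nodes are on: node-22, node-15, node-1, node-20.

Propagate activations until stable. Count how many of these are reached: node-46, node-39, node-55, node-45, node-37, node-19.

G2: node-15, node-20, and node-22 on → node-16 on.
G3: node-20 on → node-39 on.
node-16, node-39, and node-1 are on, so node-46 activates (G9).
node-16 and node-46 are on, so node-45 activates (G5).
node-46 is on, so node-7 activates (G8).
node-20 and node-7 are on, so node-19 activates (G1).
node-20 and node-19 are on, so node-37 activates (G7).
node-46: reached.
node-39: reached.
node-55 would need node-48 (G6), but node-48 never turns on.
node-45: reached.
node-37: reached.
node-19: reached.
Reached: node-46, node-39, node-45, node-37, and node-19 — 5 of the 6.

5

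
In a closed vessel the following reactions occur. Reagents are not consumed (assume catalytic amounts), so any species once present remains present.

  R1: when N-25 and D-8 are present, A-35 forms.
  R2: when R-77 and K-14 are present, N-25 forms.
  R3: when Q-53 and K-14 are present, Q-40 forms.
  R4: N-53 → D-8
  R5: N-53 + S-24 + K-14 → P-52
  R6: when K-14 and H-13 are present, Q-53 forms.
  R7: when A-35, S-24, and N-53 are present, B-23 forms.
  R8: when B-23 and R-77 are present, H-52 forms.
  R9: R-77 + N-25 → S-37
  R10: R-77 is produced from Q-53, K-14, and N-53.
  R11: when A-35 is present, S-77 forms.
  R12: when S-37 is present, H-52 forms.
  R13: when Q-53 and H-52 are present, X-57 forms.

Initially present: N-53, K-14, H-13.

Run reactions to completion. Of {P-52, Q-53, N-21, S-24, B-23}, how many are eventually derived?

K-14 and H-13 present → Q-53 forms (R6).
P-52 would need N-53, S-24, and K-14 (R5), but S-24 never forms.
Q-53: reached.
No rule produces N-21, and it is not given.
No rule produces S-24, and it is not given.
B-23 would need A-35, S-24, and N-53 (R7), but S-24 never forms.
Reached: Q-53 — 1 of the 5.

1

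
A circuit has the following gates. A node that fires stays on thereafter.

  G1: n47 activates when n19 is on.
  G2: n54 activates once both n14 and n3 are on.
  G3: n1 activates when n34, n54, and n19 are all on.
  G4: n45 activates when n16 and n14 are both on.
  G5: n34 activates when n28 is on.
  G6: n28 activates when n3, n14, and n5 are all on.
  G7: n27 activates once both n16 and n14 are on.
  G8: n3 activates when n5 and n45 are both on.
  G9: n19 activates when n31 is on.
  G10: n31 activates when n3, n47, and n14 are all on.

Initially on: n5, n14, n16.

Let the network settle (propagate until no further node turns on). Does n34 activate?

Yes

G4: n16 and n14 on → n45 on.
n5 and n45 are on, so n3 activates (G8).
G6: n3, n14, and n5 on → n28 on.
n28 is on, so n34 activates (G5).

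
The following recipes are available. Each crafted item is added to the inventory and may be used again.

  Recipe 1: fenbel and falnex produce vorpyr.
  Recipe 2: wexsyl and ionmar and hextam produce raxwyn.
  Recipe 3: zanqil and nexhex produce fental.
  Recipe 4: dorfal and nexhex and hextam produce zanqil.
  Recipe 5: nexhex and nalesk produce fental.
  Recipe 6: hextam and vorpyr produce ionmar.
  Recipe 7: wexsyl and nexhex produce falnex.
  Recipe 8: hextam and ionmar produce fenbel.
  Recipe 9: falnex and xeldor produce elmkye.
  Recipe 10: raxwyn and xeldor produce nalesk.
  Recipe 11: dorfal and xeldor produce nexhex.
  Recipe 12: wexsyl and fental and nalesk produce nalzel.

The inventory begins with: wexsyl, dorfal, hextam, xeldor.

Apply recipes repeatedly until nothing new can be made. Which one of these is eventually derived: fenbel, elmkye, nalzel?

Using Recipe 11, dorfal and xeldor make nexhex.
Using Recipe 7, wexsyl and nexhex make falnex.
falnex and xeldor → elmkye (Recipe 9).
nalzel would need wexsyl, fental, and nalesk (Recipe 12), but nalesk is never obtained. fenbel would need hextam and ionmar (Recipe 8), but ionmar is never obtained.

elmkye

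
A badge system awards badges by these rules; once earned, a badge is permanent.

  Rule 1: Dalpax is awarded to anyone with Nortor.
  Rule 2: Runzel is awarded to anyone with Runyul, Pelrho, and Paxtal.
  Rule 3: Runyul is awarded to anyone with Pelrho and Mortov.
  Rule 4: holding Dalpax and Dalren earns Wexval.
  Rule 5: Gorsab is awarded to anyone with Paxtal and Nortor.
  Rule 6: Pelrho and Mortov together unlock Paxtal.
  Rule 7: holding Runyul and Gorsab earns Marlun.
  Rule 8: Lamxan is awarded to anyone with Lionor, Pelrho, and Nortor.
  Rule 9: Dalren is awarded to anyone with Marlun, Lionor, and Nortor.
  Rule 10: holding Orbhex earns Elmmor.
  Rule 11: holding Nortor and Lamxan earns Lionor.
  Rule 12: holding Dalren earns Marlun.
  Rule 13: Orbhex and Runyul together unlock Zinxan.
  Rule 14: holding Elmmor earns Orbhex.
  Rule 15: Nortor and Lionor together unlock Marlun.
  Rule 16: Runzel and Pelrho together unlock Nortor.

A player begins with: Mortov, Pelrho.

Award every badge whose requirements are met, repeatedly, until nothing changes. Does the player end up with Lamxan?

Lamxan would need Lionor, Pelrho, and Nortor (Rule 8), but Lionor is never earned.

No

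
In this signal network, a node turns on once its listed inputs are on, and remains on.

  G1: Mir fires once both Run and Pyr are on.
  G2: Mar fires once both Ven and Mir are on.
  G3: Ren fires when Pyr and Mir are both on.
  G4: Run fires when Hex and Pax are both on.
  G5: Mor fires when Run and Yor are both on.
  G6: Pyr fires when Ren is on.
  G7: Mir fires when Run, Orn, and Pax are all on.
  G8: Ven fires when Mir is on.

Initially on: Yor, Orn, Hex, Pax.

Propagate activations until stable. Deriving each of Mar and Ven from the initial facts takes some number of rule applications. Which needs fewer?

Ven

Ven: Hex and Pax are on, so Run fires (G4). Run, Orn, and Pax are on, so Mir fires (G7). Mir is on, so Ven fires (G8). [3 rule applications]
Mar: G4: Hex and Pax on → Run on. Run, Orn, and Pax are on, so Mir fires (G7). G8: Mir on → Ven on. Ven and Mir are on, so Mar fires (G2). [4 rule applications]
Ven needs fewer.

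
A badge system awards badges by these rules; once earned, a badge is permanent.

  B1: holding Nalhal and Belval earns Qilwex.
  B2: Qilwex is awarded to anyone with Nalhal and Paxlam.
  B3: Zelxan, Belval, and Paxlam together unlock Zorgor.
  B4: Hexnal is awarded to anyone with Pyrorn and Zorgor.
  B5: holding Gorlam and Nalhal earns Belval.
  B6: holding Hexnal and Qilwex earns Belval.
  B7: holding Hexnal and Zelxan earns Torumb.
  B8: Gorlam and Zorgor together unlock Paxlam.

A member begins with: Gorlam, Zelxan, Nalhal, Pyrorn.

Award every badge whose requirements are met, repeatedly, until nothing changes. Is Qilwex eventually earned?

Yes

With Gorlam and Nalhal, Belval is earned (B5).
With Nalhal and Belval, Qilwex is earned (B1).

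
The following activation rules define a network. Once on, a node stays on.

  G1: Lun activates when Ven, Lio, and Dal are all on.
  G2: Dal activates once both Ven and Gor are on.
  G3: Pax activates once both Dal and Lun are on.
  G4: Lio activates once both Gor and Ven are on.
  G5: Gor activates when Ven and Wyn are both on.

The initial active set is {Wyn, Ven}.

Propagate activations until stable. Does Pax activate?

Ven and Wyn are on, so Gor activates (G5).
Gor and Ven are on, so Lio activates (G4).
G2: Ven and Gor on → Dal on.
Ven, Lio, and Dal are on, so Lun activates (G1).
G3: Dal and Lun on → Pax on.

Yes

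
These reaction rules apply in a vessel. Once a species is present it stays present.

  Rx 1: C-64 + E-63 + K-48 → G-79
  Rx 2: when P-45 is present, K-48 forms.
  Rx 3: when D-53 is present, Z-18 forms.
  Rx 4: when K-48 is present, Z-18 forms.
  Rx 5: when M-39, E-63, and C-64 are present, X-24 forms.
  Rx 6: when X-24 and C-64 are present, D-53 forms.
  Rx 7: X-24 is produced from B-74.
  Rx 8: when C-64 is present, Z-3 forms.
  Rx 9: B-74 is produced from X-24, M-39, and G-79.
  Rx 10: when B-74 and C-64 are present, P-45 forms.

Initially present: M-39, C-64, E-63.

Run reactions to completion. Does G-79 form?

No

G-79 would need C-64, E-63, and K-48 (Rx 1), but K-48 never forms.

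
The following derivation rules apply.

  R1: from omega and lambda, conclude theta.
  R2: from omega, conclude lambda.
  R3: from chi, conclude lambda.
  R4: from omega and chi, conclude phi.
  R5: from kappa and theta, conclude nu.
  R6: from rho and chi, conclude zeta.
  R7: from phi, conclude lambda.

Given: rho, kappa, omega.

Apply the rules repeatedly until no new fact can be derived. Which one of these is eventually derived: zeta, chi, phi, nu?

From omega, R2 gives lambda.
From omega and lambda, R1 gives theta.
kappa and theta hold, so nu follows (R5).
No rule produces chi, and it is not given. phi would need omega and chi (R4), but chi is never established. zeta would need rho and chi (R6), but chi is never established.

nu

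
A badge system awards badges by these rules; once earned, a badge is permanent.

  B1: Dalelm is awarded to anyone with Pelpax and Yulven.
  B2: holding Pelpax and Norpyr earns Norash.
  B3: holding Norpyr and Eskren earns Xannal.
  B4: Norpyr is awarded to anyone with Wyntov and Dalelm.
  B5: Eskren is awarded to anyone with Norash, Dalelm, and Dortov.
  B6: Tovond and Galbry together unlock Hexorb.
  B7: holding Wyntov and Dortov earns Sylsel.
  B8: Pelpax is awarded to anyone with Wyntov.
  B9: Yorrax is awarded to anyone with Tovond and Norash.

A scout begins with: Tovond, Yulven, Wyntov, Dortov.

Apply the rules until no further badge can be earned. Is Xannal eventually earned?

Yes

With Wyntov, Pelpax is earned (B8).
With Pelpax and Yulven, Dalelm is earned (B1).
With Wyntov and Dalelm, Norpyr is earned (B4).
With Pelpax and Norpyr, Norash is earned (B2).
With Norash, Dalelm, and Dortov, Eskren is earned (B5).
With Norpyr and Eskren, Xannal is earned (B3).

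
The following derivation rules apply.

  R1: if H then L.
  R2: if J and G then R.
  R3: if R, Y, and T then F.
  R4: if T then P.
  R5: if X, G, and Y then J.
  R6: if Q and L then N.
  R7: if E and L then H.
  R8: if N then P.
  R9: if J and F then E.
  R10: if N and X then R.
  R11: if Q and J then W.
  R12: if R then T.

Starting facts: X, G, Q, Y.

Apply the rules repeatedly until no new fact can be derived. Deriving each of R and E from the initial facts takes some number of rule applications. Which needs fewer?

R: From X, G, and Y, R5 gives J. J and G hold, so R follows (R2). [2 rule applications]
E: X, G, and Y hold, so J follows (R5). J and G hold, so R follows (R2). From R, R12 gives T. From R, Y, and T, R3 gives F. J and F hold, so E follows (R9). [5 rule applications]
R needs fewer.

R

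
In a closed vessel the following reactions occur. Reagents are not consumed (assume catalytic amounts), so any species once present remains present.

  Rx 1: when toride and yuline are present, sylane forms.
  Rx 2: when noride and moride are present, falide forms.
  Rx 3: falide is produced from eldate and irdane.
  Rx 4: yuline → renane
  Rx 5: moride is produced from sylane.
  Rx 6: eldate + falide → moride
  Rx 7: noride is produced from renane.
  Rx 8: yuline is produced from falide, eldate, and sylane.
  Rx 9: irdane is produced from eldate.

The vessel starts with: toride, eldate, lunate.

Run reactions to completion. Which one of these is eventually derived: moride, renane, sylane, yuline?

moride

eldate present → irdane forms (Rx 9).
eldate and irdane present → falide forms (Rx 3).
eldate and falide present → moride forms (Rx 6).
sylane would need toride and yuline (Rx 1), but yuline never forms. yuline would need falide, eldate, and sylane (Rx 8), but sylane never forms. renane would need yuline (Rx 4), but yuline never forms.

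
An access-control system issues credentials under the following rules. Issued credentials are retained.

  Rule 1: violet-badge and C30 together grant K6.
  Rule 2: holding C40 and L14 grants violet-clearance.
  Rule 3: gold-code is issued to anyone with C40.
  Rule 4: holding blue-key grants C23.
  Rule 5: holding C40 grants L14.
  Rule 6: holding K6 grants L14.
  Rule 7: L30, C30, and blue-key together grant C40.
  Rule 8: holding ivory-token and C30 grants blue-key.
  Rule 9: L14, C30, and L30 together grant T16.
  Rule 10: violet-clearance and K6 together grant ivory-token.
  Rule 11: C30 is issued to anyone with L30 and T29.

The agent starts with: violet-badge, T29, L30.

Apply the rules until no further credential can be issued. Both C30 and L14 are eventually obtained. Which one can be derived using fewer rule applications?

C30

C30: Holding L30 and T29 grants C30 (Rule 11). [1 rule application]
L14: Holding L30 and T29 grants C30 (Rule 11). Holding violet-badge and C30 grants K6 (Rule 1). Holding K6 grants L14 (Rule 6). [3 rule applications]
C30 needs fewer.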